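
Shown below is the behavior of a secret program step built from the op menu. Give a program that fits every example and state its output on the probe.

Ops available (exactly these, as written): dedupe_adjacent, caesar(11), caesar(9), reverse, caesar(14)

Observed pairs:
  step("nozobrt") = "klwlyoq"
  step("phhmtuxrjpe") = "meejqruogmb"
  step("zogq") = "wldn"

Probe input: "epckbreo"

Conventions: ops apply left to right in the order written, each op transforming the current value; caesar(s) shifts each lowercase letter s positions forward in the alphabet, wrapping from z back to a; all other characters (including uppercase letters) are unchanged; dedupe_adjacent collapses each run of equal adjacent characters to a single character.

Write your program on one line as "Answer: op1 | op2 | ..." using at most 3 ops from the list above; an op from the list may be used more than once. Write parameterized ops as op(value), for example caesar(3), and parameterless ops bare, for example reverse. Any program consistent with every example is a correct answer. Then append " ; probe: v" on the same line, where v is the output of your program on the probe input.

caesar(14) | caesar(9) ; probe: "bmzhyobl"

Check, running the answer program on each example:
  "nozobrt" -> "bcncpfh" -> "klwlyoq"
  "phhmtuxrjpe" -> "dvvahilfxds" -> "meejqruogmb"
  "zogq" -> "ncue" -> "wldn"
  probe: "epckbreo" -> "sdqypfsc" -> "bmzhyobl"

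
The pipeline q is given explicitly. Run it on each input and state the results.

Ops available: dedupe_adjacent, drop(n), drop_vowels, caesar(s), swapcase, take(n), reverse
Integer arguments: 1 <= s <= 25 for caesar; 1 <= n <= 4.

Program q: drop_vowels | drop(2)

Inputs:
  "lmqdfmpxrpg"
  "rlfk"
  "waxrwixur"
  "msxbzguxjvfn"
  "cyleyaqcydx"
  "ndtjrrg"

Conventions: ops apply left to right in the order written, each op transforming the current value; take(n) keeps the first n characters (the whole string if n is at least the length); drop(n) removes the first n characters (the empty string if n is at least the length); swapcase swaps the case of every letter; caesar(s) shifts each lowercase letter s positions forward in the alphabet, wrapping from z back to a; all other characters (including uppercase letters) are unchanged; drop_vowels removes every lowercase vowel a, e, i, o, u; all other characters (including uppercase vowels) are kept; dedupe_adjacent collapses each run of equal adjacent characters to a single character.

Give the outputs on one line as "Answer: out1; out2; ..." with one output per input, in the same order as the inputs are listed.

Execution, op by op:
  "lmqdfmpxrpg" -> "lmqdfmpxrpg" -> "qdfmpxrpg"
  "rlfk" -> "rlfk" -> "fk"
  "waxrwixur" -> "wxrwxr" -> "rwxr"
  "msxbzguxjvfn" -> "msxbzgxjvfn" -> "xbzgxjvfn"
  "cyleyaqcydx" -> "cylyqcydx" -> "lyqcydx"
  "ndtjrrg" -> "ndtjrrg" -> "tjrrg"

"qdfmpxrpg"; "fk"; "rwxr"; "xbzgxjvfn"; "lyqcydx"; "tjrrg"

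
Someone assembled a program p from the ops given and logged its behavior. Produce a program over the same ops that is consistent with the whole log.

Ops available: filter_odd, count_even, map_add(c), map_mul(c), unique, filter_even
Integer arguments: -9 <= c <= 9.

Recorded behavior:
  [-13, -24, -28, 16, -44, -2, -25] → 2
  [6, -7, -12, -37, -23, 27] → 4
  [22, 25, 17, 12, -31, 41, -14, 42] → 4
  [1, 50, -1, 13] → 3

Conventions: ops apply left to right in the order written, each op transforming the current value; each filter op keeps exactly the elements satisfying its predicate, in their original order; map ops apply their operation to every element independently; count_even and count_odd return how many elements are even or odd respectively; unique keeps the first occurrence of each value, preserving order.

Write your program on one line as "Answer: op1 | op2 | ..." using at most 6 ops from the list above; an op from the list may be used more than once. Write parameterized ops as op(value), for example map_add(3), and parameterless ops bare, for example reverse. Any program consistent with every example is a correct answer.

map_add(8) | filter_odd | map_mul(7) | map_mul(3) | map_add(-9) | count_even

Check, running the answer program on each example:
  [-13, -24, -28, 16, -44, -2, -25] -> [-5, -16, -20, 24, -36, 6, -17] -> [-5, -17] -> [-35, -119] -> [-105, -357] -> [-114, -366] -> 2
  [6, -7, -12, -37, -23, 27] -> [14, 1, -4, -29, -15, 35] -> [1, -29, -15, 35] -> [7, -203, -105, 245] -> [21, -609, -315, 735] -> [12, -618, -324, 726] -> 4
  [22, 25, 17, 12, -31, 41, -14, 42] -> [30, 33, 25, 20, -23, 49, -6, 50] -> [33, 25, -23, 49] -> [231, 175, -161, 343] -> [693, 525, -483, 1029] -> [684, 516, -492, 1020] -> 4
  [1, 50, -1, 13] -> [9, 58, 7, 21] -> [9, 7, 21] -> [63, 49, 147] -> [189, 147, 441] -> [180, 138, 432] -> 3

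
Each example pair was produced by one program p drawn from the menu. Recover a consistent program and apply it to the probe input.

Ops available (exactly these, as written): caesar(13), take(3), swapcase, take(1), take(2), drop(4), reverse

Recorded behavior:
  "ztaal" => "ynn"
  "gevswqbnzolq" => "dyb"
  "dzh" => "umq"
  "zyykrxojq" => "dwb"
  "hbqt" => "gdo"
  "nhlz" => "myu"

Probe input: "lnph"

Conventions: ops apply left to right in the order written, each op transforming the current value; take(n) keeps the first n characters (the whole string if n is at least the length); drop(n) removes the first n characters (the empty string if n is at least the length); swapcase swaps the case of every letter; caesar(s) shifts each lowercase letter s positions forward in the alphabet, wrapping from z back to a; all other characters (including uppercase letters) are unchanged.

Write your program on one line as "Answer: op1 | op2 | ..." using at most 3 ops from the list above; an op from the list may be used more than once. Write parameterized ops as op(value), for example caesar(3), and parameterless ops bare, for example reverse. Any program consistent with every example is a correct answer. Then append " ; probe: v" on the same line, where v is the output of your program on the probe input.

reverse | caesar(13) | take(3) ; probe: "uca"

Check, running the answer program on each example:
  "ztaal" -> "laatz" -> "ynngm" -> "ynn"
  "gevswqbnzolq" -> "qloznbqwsveg" -> "dybmaodjfirt" -> "dyb"
  "dzh" -> "hzd" -> "umq" -> "umq"
  "zyykrxojq" -> "qjoxrkyyz" -> "dwbkexllm" -> "dwb"
  "hbqt" -> "tqbh" -> "gdou" -> "gdo"
  "nhlz" -> "zlhn" -> "myua" -> "myu"
  probe: "lnph" -> "hpnl" -> "ucay" -> "uca"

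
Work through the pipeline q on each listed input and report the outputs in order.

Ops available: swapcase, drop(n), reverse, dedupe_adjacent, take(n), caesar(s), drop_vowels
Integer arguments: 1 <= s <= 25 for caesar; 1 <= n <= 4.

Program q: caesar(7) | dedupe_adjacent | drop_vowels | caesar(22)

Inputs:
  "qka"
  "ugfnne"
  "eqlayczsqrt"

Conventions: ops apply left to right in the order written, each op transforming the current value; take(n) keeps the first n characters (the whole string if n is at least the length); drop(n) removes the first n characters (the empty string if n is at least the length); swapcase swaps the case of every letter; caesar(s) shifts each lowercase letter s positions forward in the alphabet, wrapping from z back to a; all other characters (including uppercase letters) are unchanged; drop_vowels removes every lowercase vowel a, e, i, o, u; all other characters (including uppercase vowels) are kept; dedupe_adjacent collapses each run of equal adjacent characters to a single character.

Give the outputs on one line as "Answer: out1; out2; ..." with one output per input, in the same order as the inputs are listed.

"tnd"; "xjih"; "htodbfcvtu"

Execution, op by op:
  "qka" -> "xrh" -> "xrh" -> "xrh" -> "tnd"
  "ugfnne" -> "bnmuul" -> "bnmul" -> "bnml" -> "xjih"
  "eqlayczsqrt" -> "lxshfjgzxya" -> "lxshfjgzxya" -> "lxshfjgzxy" -> "htodbfcvtu"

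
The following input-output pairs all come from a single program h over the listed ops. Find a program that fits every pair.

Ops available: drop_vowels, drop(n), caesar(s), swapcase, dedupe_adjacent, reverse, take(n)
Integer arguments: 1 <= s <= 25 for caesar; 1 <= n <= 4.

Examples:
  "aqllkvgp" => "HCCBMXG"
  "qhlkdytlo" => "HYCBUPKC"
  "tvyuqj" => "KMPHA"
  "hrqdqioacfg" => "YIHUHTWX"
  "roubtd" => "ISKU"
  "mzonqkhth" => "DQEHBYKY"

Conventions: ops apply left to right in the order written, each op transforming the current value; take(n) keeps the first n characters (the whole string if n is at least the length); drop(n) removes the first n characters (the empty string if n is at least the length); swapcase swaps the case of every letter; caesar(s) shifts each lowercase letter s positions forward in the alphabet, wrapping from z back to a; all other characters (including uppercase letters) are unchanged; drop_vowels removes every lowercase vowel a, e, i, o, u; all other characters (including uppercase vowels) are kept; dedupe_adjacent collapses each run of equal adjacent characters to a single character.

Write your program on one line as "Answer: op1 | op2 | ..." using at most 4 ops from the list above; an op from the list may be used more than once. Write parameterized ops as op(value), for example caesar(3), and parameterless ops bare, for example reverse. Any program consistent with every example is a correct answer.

drop_vowels | caesar(25) | caesar(18) | swapcase

Check, running the answer program on each example:
  "aqllkvgp" -> "qllkvgp" -> "pkkjufo" -> "hccbmxg" -> "HCCBMXG"
  "qhlkdytlo" -> "qhlkdytl" -> "pgkjcxsk" -> "hycbupkc" -> "HYCBUPKC"
  "tvyuqj" -> "tvyqj" -> "suxpi" -> "kmpha" -> "KMPHA"
  "hrqdqioacfg" -> "hrqdqcfg" -> "gqpcpbef" -> "yihuhtwx" -> "YIHUHTWX"
  "roubtd" -> "rbtd" -> "qasc" -> "isku" -> "ISKU"
  "mzonqkhth" -> "mznqkhth" -> "lympjgsg" -> "dqehbyky" -> "DQEHBYKY"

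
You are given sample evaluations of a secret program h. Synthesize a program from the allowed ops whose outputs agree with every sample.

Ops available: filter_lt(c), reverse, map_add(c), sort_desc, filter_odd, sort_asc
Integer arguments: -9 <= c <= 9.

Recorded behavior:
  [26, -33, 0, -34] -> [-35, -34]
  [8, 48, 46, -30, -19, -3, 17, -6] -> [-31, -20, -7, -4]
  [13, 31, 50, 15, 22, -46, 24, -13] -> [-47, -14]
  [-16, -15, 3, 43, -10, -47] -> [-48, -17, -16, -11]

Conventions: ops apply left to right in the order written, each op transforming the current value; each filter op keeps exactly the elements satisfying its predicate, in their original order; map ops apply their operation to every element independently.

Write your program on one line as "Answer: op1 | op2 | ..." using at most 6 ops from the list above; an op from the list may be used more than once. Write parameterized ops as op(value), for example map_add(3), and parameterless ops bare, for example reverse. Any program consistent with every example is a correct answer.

map_add(2) | map_add(-3) | sort_desc | filter_lt(-1) | reverse

Check, running the answer program on each example:
  [26, -33, 0, -34] -> [28, -31, 2, -32] -> [25, -34, -1, -35] -> [25, -1, -34, -35] -> [-34, -35] -> [-35, -34]
  [8, 48, 46, -30, -19, -3, 17, -6] -> [10, 50, 48, -28, -17, -1, 19, -4] -> [7, 47, 45, -31, -20, -4, 16, -7] -> [47, 45, 16, 7, -4, -7, -20, -31] -> [-4, -7, -20, -31] -> [-31, -20, -7, -4]
  [13, 31, 50, 15, 22, -46, 24, -13] -> [15, 33, 52, 17, 24, -44, 26, -11] -> [12, 30, 49, 14, 21, -47, 23, -14] -> [49, 30, 23, 21, 14, 12, -14, -47] -> [-14, -47] -> [-47, -14]
  [-16, -15, 3, 43, -10, -47] -> [-14, -13, 5, 45, -8, -45] -> [-17, -16, 2, 42, -11, -48] -> [42, 2, -11, -16, -17, -48] -> [-11, -16, -17, -48] -> [-48, -17, -16, -11]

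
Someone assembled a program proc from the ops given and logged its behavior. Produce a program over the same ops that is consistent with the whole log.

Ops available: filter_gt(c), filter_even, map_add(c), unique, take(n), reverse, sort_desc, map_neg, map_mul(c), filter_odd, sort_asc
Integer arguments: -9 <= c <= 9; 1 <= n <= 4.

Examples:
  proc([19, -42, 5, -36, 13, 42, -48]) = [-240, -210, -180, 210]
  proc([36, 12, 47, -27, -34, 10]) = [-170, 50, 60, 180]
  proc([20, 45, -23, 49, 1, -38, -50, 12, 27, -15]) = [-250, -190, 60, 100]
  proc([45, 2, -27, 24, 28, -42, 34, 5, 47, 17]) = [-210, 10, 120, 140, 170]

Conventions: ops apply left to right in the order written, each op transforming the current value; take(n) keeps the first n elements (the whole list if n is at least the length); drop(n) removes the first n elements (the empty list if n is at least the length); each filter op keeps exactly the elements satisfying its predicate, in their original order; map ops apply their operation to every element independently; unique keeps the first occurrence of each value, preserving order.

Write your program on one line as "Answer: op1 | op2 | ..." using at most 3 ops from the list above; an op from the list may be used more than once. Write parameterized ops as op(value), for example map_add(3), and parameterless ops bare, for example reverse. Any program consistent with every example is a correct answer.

map_mul(5) | filter_even | sort_asc

Check, running the answer program on each example:
  [19, -42, 5, -36, 13, 42, -48] -> [95, -210, 25, -180, 65, 210, -240] -> [-210, -180, 210, -240] -> [-240, -210, -180, 210]
  [36, 12, 47, -27, -34, 10] -> [180, 60, 235, -135, -170, 50] -> [180, 60, -170, 50] -> [-170, 50, 60, 180]
  [20, 45, -23, 49, 1, -38, -50, 12, 27, -15] -> [100, 225, -115, 245, 5, -190, -250, 60, 135, -75] -> [100, -190, -250, 60] -> [-250, -190, 60, 100]
  [45, 2, -27, 24, 28, -42, 34, 5, 47, 17] -> [225, 10, -135, 120, 140, -210, 170, 25, 235, 85] -> [10, 120, 140, -210, 170] -> [-210, 10, 120, 140, 170]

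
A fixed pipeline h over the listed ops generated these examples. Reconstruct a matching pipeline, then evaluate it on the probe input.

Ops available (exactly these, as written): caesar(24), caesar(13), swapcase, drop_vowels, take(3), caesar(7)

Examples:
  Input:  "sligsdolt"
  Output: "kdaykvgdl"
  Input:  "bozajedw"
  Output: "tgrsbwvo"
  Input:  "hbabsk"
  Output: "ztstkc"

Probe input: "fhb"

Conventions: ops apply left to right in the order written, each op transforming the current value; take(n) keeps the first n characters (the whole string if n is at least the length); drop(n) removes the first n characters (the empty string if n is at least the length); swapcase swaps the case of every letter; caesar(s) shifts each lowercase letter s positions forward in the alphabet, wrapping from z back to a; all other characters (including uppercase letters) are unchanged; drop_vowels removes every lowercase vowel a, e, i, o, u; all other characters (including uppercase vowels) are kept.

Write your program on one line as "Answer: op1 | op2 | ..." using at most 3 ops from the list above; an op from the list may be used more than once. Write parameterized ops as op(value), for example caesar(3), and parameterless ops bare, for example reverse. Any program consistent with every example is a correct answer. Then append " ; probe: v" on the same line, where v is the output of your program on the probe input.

caesar(7) | caesar(13) | caesar(24) ; probe: "xzt"

Check, running the answer program on each example:
  "sligsdolt" -> "zspnzkvsa" -> "mfcamxifn" -> "kdaykvgdl"
  "bozajedw" -> "ivghqlkd" -> "vitudyxq" -> "tgrsbwvo"
  "hbabsk" -> "oihizr" -> "bvuvme" -> "ztstkc"
  probe: "fhb" -> "moi" -> "zbv" -> "xzt"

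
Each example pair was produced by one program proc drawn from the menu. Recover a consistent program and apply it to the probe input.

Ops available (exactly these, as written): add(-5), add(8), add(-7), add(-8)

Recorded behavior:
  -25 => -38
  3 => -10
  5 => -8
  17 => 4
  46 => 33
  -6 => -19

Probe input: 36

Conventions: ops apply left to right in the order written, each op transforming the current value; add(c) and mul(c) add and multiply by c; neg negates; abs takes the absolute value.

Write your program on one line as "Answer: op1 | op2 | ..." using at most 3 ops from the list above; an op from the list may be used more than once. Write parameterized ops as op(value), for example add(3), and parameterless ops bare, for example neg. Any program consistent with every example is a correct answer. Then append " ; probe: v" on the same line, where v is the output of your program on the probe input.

add(-8) | add(-5) ; probe: 23

Check, running the answer program on each example:
  -25 -> -33 -> -38
  3 -> -5 -> -10
  5 -> -3 -> -8
  17 -> 9 -> 4
  46 -> 38 -> 33
  -6 -> -14 -> -19
  probe: 36 -> 28 -> 23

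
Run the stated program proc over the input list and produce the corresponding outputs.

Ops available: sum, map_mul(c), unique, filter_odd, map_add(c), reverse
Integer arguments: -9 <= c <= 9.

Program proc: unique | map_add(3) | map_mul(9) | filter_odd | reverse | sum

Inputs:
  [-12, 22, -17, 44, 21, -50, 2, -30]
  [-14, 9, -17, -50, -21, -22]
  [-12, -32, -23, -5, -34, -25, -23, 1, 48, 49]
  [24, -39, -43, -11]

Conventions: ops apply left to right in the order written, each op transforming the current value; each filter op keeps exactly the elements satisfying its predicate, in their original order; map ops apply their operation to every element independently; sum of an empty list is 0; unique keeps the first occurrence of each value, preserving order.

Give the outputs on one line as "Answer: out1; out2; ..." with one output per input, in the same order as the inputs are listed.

Execution, op by op:
  [-12, 22, -17, 44, 21, -50, 2, -30] -> [-12, 22, -17, 44, 21, -50, 2, -30] -> [-9, 25, -14, 47, 24, -47, 5, -27] -> [-81, 225, -126, 423, 216, -423, 45, -243] -> [-81, 225, 423, -423, 45, -243] -> [-243, 45, -423, 423, 225, -81] -> -54
  [-14, 9, -17, -50, -21, -22] -> [-14, 9, -17, -50, -21, -22] -> [-11, 12, -14, -47, -18, -19] -> [-99, 108, -126, -423, -162, -171] -> [-99, -423, -171] -> [-171, -423, -99] -> -693
  [-12, -32, -23, -5, -34, -25, -23, 1, 48, 49] -> [-12, -32, -23, -5, -34, -25, 1, 48, 49] -> [-9, -29, -20, -2, -31, -22, 4, 51, 52] -> [-81, -261, -180, -18, -279, -198, 36, 459, 468] -> [-81, -261, -279, 459] -> [459, -279, -261, -81] -> -162
  [24, -39, -43, -11] -> [24, -39, -43, -11] -> [27, -36, -40, -8] -> [243, -324, -360, -72] -> [243] -> [243] -> 243

-54; -693; -162; 243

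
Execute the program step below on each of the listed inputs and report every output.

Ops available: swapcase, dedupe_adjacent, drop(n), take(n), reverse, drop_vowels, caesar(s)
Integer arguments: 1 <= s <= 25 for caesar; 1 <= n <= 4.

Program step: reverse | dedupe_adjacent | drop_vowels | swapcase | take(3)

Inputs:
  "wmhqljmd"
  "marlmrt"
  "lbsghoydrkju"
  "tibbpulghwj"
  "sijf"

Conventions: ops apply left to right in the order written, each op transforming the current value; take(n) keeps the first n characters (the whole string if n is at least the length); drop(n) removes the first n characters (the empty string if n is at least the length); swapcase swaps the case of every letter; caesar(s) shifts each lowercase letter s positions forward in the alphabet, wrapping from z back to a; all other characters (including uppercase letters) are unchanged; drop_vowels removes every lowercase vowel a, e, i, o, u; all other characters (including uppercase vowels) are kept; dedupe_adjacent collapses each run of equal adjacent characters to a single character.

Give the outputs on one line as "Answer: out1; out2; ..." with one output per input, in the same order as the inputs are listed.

Execution, op by op:
  "wmhqljmd" -> "dmjlqhmw" -> "dmjlqhmw" -> "dmjlqhmw" -> "DMJLQHMW" -> "DMJ"
  "marlmrt" -> "trmlram" -> "trmlram" -> "trmlrm" -> "TRMLRM" -> "TRM"
  "lbsghoydrkju" -> "ujkrdyohgsbl" -> "ujkrdyohgsbl" -> "jkrdyhgsbl" -> "JKRDYHGSBL" -> "JKR"
  "tibbpulghwj" -> "jwhglupbbit" -> "jwhglupbit" -> "jwhglpbt" -> "JWHGLPBT" -> "JWH"
  "sijf" -> "fjis" -> "fjis" -> "fjs" -> "FJS" -> "FJS"

"DMJ"; "TRM"; "JKR"; "JWH"; "FJS"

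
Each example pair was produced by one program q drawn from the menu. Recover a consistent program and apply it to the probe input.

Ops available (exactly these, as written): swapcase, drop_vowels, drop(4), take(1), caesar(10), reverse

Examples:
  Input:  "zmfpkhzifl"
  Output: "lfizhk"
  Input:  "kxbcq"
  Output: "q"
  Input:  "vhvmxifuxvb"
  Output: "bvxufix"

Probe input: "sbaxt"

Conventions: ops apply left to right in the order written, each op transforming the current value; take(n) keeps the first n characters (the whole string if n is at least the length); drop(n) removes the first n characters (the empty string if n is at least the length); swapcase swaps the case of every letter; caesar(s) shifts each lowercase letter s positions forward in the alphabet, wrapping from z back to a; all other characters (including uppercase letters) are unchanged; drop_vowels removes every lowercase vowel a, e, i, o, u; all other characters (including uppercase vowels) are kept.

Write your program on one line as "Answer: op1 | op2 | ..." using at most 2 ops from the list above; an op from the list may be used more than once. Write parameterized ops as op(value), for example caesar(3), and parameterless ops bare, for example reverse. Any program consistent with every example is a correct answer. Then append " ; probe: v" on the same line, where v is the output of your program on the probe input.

drop(4) | reverse ; probe: "t"

Check, running the answer program on each example:
  "zmfpkhzifl" -> "khzifl" -> "lfizhk"
  "kxbcq" -> "q" -> "q"
  "vhvmxifuxvb" -> "xifuxvb" -> "bvxufix"
  probe: "sbaxt" -> "t" -> "t"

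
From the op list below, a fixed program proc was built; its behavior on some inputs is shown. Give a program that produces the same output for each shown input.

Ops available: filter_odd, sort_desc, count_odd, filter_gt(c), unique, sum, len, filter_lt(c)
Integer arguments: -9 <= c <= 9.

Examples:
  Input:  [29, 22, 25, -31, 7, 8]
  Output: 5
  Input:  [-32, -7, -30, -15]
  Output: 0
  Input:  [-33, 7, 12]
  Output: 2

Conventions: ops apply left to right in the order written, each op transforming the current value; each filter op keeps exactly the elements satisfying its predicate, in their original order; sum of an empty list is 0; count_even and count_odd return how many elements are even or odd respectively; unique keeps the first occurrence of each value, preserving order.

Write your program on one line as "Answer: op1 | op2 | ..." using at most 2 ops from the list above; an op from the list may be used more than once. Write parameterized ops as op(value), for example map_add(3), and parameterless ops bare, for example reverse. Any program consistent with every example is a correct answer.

filter_gt(1) | len

Check, running the answer program on each example:
  [29, 22, 25, -31, 7, 8] -> [29, 22, 25, 7, 8] -> 5
  [-32, -7, -30, -15] -> [] -> 0
  [-33, 7, 12] -> [7, 12] -> 2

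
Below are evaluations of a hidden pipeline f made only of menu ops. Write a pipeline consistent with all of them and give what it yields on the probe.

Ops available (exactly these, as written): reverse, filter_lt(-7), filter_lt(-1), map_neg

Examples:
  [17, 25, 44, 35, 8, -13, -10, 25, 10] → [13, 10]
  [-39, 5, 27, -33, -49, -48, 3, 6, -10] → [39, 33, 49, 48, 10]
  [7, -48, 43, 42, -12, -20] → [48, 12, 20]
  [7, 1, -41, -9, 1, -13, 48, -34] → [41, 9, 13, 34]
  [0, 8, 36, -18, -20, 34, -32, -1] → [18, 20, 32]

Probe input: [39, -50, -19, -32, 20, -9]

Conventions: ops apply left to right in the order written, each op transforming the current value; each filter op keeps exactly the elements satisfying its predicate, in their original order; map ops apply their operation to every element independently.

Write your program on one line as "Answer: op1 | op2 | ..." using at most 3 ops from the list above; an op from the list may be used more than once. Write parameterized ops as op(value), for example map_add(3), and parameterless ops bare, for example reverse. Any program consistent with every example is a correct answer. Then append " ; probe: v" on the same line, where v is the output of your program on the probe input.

filter_lt(-7) | map_neg ; probe: [50, 19, 32, 9]

Check, running the answer program on each example:
  [17, 25, 44, 35, 8, -13, -10, 25, 10] -> [-13, -10] -> [13, 10]
  [-39, 5, 27, -33, -49, -48, 3, 6, -10] -> [-39, -33, -49, -48, -10] -> [39, 33, 49, 48, 10]
  [7, -48, 43, 42, -12, -20] -> [-48, -12, -20] -> [48, 12, 20]
  [7, 1, -41, -9, 1, -13, 48, -34] -> [-41, -9, -13, -34] -> [41, 9, 13, 34]
  [0, 8, 36, -18, -20, 34, -32, -1] -> [-18, -20, -32] -> [18, 20, 32]
  probe: [39, -50, -19, -32, 20, -9] -> [-50, -19, -32, -9] -> [50, 19, 32, 9]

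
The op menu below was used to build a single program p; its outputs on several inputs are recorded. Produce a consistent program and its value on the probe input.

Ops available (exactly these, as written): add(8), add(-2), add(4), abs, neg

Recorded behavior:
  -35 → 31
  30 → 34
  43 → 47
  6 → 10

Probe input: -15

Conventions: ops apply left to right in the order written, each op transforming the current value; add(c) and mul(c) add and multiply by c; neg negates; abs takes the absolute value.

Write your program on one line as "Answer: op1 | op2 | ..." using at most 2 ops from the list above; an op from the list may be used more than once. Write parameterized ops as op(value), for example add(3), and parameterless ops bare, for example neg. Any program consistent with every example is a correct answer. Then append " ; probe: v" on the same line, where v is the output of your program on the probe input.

add(4) | abs ; probe: 11

Check, running the answer program on each example:
  -35 -> -31 -> 31
  30 -> 34 -> 34
  43 -> 47 -> 47
  6 -> 10 -> 10
  probe: -15 -> -11 -> 11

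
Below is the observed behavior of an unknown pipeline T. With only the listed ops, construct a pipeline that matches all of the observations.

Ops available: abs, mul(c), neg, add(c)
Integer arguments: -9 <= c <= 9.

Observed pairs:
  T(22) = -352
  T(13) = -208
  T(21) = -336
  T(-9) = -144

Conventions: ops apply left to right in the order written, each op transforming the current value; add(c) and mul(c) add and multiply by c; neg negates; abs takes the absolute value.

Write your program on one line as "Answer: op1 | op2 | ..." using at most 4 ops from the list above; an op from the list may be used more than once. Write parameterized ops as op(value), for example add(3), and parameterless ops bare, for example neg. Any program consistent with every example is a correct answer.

mul(2) | mul(-4) | abs | mul(-2)

Check, running the answer program on each example:
  22 -> 44 -> -176 -> 176 -> -352
  13 -> 26 -> -104 -> 104 -> -208
  21 -> 42 -> -168 -> 168 -> -336
  -9 -> -18 -> 72 -> 72 -> -144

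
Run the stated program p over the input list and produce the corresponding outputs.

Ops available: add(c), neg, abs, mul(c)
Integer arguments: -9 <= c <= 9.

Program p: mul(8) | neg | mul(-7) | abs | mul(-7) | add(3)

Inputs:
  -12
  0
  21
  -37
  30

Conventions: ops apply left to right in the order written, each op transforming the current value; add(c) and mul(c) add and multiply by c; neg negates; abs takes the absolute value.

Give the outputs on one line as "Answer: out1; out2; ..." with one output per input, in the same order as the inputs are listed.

-4701; 3; -8229; -14501; -11757

Execution, op by op:
  -12 -> -96 -> 96 -> -672 -> 672 -> -4704 -> -4701
  0 -> 0 -> 0 -> 0 -> 0 -> 0 -> 3
  21 -> 168 -> -168 -> 1176 -> 1176 -> -8232 -> -8229
  -37 -> -296 -> 296 -> -2072 -> 2072 -> -14504 -> -14501
  30 -> 240 -> -240 -> 1680 -> 1680 -> -11760 -> -11757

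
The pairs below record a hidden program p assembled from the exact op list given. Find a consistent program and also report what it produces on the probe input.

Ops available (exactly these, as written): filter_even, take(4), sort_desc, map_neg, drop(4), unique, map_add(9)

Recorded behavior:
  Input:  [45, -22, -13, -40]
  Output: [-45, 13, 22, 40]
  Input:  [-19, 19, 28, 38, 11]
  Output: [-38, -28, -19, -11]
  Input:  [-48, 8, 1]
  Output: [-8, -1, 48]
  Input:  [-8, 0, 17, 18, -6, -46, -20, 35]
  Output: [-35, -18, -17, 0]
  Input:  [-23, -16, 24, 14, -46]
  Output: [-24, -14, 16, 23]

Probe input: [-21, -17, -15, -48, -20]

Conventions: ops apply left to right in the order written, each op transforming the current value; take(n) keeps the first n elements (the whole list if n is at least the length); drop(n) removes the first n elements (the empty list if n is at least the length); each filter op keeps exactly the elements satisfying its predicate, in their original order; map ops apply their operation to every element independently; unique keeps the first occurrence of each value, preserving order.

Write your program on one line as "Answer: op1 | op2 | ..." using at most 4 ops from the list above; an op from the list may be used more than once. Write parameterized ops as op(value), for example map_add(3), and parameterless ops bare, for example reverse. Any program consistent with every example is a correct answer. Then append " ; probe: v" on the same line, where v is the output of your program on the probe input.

sort_desc | map_neg | take(4) ; probe: [15, 17, 20, 21]

Check, running the answer program on each example:
  [45, -22, -13, -40] -> [45, -13, -22, -40] -> [-45, 13, 22, 40] -> [-45, 13, 22, 40]
  [-19, 19, 28, 38, 11] -> [38, 28, 19, 11, -19] -> [-38, -28, -19, -11, 19] -> [-38, -28, -19, -11]
  [-48, 8, 1] -> [8, 1, -48] -> [-8, -1, 48] -> [-8, -1, 48]
  [-8, 0, 17, 18, -6, -46, -20, 35] -> [35, 18, 17, 0, -6, -8, -20, -46] -> [-35, -18, -17, 0, 6, 8, 20, 46] -> [-35, -18, -17, 0]
  [-23, -16, 24, 14, -46] -> [24, 14, -16, -23, -46] -> [-24, -14, 16, 23, 46] -> [-24, -14, 16, 23]
  probe: [-21, -17, -15, -48, -20] -> [-15, -17, -20, -21, -48] -> [15, 17, 20, 21, 48] -> [15, 17, 20, 21]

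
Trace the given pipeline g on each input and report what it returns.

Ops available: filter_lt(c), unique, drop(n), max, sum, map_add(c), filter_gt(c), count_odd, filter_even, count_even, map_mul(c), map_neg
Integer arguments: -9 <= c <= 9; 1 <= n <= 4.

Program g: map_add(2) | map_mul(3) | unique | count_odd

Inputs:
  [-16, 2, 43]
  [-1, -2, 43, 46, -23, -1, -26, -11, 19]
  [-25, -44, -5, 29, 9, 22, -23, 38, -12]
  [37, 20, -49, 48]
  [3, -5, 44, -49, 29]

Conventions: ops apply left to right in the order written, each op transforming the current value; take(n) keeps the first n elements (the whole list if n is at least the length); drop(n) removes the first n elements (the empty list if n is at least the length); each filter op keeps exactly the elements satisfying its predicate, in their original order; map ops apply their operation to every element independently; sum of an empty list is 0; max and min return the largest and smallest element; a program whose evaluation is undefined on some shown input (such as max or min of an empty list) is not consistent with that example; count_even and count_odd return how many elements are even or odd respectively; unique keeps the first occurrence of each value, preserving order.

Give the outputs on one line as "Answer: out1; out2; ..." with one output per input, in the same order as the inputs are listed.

Execution, op by op:
  [-16, 2, 43] -> [-14, 4, 45] -> [-42, 12, 135] -> [-42, 12, 135] -> 1
  [-1, -2, 43, 46, -23, -1, -26, -11, 19] -> [1, 0, 45, 48, -21, 1, -24, -9, 21] -> [3, 0, 135, 144, -63, 3, -72, -27, 63] -> [3, 0, 135, 144, -63, -72, -27, 63] -> 5
  [-25, -44, -5, 29, 9, 22, -23, 38, -12] -> [-23, -42, -3, 31, 11, 24, -21, 40, -10] -> [-69, -126, -9, 93, 33, 72, -63, 120, -30] -> [-69, -126, -9, 93, 33, 72, -63, 120, -30] -> 5
  [37, 20, -49, 48] -> [39, 22, -47, 50] -> [117, 66, -141, 150] -> [117, 66, -141, 150] -> 2
  [3, -5, 44, -49, 29] -> [5, -3, 46, -47, 31] -> [15, -9, 138, -141, 93] -> [15, -9, 138, -141, 93] -> 4

1; 5; 5; 2; 4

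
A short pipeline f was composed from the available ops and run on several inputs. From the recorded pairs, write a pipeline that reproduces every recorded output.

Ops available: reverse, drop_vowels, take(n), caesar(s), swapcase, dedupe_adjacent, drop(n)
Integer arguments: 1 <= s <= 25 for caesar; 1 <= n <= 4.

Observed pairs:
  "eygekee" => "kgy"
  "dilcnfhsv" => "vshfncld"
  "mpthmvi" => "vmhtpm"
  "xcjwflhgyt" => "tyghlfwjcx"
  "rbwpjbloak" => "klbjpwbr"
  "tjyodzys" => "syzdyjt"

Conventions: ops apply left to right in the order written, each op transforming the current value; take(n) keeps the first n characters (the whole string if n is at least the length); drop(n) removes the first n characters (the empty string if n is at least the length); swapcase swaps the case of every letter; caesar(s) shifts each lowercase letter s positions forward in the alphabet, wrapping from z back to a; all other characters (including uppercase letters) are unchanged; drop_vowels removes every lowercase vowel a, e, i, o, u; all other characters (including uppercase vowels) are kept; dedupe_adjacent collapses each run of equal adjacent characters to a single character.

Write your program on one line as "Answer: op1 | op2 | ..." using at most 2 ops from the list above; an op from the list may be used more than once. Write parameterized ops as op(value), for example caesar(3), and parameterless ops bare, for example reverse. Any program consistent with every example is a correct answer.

drop_vowels | reverse

Check, running the answer program on each example:
  "eygekee" -> "ygk" -> "kgy"
  "dilcnfhsv" -> "dlcnfhsv" -> "vshfncld"
  "mpthmvi" -> "mpthmv" -> "vmhtpm"
  "xcjwflhgyt" -> "xcjwflhgyt" -> "tyghlfwjcx"
  "rbwpjbloak" -> "rbwpjblk" -> "klbjpwbr"
  "tjyodzys" -> "tjydzys" -> "syzdyjt"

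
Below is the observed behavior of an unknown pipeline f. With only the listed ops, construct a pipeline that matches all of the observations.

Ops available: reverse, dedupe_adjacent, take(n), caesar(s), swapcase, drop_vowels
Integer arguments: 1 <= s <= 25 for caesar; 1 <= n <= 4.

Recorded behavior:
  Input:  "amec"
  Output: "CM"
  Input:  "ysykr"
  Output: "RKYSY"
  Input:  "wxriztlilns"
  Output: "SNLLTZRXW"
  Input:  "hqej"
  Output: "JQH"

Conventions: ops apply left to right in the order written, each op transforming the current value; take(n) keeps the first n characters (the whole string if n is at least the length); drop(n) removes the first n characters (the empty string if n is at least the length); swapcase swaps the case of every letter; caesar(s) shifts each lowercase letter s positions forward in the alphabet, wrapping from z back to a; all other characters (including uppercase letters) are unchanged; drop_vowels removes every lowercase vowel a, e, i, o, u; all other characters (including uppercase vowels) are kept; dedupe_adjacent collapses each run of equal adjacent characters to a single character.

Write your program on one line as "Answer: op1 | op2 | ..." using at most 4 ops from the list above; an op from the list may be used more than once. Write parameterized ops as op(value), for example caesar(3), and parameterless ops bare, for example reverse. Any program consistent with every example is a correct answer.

drop_vowels | swapcase | reverse

Check, running the answer program on each example:
  "amec" -> "mc" -> "MC" -> "CM"
  "ysykr" -> "ysykr" -> "YSYKR" -> "RKYSY"
  "wxriztlilns" -> "wxrztllns" -> "WXRZTLLNS" -> "SNLLTZRXW"
  "hqej" -> "hqj" -> "HQJ" -> "JQH"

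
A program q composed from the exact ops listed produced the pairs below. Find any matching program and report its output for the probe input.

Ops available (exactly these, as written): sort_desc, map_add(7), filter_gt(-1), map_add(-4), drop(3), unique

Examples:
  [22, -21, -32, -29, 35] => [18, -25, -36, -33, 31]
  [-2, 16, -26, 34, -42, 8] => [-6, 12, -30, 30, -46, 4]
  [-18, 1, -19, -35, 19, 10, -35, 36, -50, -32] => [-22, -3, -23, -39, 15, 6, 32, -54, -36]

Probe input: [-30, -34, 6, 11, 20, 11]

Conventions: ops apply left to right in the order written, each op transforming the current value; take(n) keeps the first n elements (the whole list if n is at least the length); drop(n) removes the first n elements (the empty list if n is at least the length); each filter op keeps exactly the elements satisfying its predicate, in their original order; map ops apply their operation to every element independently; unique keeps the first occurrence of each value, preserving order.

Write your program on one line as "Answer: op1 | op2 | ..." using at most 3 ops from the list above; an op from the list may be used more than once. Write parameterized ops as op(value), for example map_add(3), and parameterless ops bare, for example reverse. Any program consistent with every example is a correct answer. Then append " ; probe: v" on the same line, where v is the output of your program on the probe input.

map_add(-4) | unique ; probe: [-34, -38, 2, 7, 16]

Check, running the answer program on each example:
  [22, -21, -32, -29, 35] -> [18, -25, -36, -33, 31] -> [18, -25, -36, -33, 31]
  [-2, 16, -26, 34, -42, 8] -> [-6, 12, -30, 30, -46, 4] -> [-6, 12, -30, 30, -46, 4]
  [-18, 1, -19, -35, 19, 10, -35, 36, -50, -32] -> [-22, -3, -23, -39, 15, 6, -39, 32, -54, -36] -> [-22, -3, -23, -39, 15, 6, 32, -54, -36]
  probe: [-30, -34, 6, 11, 20, 11] -> [-34, -38, 2, 7, 16, 7] -> [-34, -38, 2, 7, 16]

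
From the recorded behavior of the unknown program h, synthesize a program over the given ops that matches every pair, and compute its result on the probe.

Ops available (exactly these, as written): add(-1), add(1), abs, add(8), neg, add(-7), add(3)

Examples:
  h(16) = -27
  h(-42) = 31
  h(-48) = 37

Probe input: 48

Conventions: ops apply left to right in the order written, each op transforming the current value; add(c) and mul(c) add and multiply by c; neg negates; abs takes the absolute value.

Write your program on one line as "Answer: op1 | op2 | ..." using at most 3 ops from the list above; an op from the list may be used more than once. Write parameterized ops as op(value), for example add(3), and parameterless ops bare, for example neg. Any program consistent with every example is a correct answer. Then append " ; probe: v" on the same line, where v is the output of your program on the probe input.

add(8) | add(3) | neg ; probe: -59

Check, running the answer program on each example:
  16 -> 24 -> 27 -> -27
  -42 -> -34 -> -31 -> 31
  -48 -> -40 -> -37 -> 37
  probe: 48 -> 56 -> 59 -> -59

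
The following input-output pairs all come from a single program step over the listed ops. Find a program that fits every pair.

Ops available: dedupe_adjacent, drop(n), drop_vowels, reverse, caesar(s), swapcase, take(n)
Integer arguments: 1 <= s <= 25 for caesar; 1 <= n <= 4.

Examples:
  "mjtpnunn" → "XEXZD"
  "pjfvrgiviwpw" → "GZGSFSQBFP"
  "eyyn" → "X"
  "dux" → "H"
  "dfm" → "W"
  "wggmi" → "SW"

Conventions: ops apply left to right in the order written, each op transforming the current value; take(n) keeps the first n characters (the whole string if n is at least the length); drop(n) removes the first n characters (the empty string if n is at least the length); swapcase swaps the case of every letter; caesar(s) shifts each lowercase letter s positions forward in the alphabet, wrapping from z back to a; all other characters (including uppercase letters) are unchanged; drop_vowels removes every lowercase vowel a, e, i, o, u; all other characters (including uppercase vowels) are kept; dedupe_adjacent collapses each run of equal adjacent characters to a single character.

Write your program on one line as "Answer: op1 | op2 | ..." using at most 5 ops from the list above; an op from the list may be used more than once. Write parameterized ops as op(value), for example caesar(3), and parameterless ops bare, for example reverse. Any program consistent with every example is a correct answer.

dedupe_adjacent | caesar(10) | swapcase | drop(2) | reverse

Check, running the answer program on each example:
  "mjtpnunn" -> "mjtpnun" -> "wtdzxex" -> "WTDZXEX" -> "DZXEX" -> "XEXZD"
  "pjfvrgiviwpw" -> "pjfvrgiviwpw" -> "ztpfbqsfsgzg" -> "ZTPFBQSFSGZG" -> "PFBQSFSGZG" -> "GZGSFSQBFP"
  "eyyn" -> "eyn" -> "oix" -> "OIX" -> "X" -> "X"
  "dux" -> "dux" -> "neh" -> "NEH" -> "H" -> "H"
  "dfm" -> "dfm" -> "npw" -> "NPW" -> "W" -> "W"
  "wggmi" -> "wgmi" -> "gqws" -> "GQWS" -> "WS" -> "SW"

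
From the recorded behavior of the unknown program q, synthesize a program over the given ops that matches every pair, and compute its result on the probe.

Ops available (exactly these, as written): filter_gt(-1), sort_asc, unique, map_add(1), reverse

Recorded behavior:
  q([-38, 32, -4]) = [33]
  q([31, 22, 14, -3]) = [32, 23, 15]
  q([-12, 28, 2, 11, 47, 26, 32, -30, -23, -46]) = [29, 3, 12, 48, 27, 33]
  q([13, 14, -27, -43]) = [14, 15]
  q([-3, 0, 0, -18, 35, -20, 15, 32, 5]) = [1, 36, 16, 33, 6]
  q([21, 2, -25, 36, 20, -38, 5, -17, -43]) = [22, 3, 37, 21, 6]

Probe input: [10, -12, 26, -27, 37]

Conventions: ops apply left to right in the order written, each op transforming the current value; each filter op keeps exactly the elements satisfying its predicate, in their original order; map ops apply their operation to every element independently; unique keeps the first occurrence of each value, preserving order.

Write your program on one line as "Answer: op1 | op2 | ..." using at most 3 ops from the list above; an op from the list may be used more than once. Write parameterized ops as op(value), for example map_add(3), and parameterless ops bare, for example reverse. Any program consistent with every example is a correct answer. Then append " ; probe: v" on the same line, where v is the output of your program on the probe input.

unique | map_add(1) | filter_gt(-1) ; probe: [11, 27, 38]

Check, running the answer program on each example:
  [-38, 32, -4] -> [-38, 32, -4] -> [-37, 33, -3] -> [33]
  [31, 22, 14, -3] -> [31, 22, 14, -3] -> [32, 23, 15, -2] -> [32, 23, 15]
  [-12, 28, 2, 11, 47, 26, 32, -30, -23, -46] -> [-12, 28, 2, 11, 47, 26, 32, -30, -23, -46] -> [-11, 29, 3, 12, 48, 27, 33, -29, -22, -45] -> [29, 3, 12, 48, 27, 33]
  [13, 14, -27, -43] -> [13, 14, -27, -43] -> [14, 15, -26, -42] -> [14, 15]
  [-3, 0, 0, -18, 35, -20, 15, 32, 5] -> [-3, 0, -18, 35, -20, 15, 32, 5] -> [-2, 1, -17, 36, -19, 16, 33, 6] -> [1, 36, 16, 33, 6]
  [21, 2, -25, 36, 20, -38, 5, -17, -43] -> [21, 2, -25, 36, 20, -38, 5, -17, -43] -> [22, 3, -24, 37, 21, -37, 6, -16, -42] -> [22, 3, 37, 21, 6]
  probe: [10, -12, 26, -27, 37] -> [10, -12, 26, -27, 37] -> [11, -11, 27, -26, 38] -> [11, 27, 38]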